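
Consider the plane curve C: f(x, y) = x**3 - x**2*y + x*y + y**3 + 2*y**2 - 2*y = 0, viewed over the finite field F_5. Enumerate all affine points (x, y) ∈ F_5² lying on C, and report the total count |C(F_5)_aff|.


Affine F_5-points: {(0, 0), (1, 3)}; count = 2.

For each of the 25 pairs (x, y) ∈ F_5², evaluate f(x, y) mod 5. Record the zeros.
  x = 0: [0↦0, 1↦1, 2↦2, 3↦4, 4↦3]  zeros at y ∈ {0}
  x = 1: [0↦1, 1↦2, 2↦3, 3↦0, 4↦4]  zeros at y ∈ {3}
  x = 2: [0↦3, 1↦2, 2↦1, 3↦1, 4↦3]  zeros at y ∈ ∅
  x = 3: [0↦2, 1↦2, 2↦2, 3↦3, 4↦1]  zeros at y ∈ ∅
  x = 4: [0↦4, 1↦3, 2↦2, 3↦2, 4↦4]  zeros at y ∈ ∅
Collecting zeros: affine points = {(0, 0), (1, 3)}.
Total count |C(F_5)_aff| = 2.


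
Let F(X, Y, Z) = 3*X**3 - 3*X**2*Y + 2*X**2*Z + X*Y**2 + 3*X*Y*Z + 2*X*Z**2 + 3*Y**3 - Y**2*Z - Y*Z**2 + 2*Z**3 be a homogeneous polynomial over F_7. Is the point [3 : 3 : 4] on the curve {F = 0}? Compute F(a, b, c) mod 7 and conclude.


F(3,3,4) ≡ 1 (mod 7); P is NOT on the curve.

Evaluate F(3, 3, 4) term-by-term (mod 7).
  3*X**3 ↦ 3·27·1·1 = 81
  -3*X**2*Y ↦ -3·9·3·1 = -81
  2*X**2*Z ↦ 2·9·1·4 = 72
  X*Y**2 ↦ 1·3·9·1 = 27
  3*X*Y*Z ↦ 3·3·3·4 = 108
  2*X*Z**2 ↦ 2·3·1·16 = 96
  3*Y**3 ↦ 3·1·27·1 = 81
  -Y**2*Z ↦ -1·1·9·4 = -36
  -Y*Z**2 ↦ -1·1·3·16 = -48
  2*Z**3 ↦ 2·1·1·64 = 128
Sum: F(3, 3, 4) = (81) + (-81) + (72) + (27) + (108) + (96) + (81) + (-36) + (-48) + (128) = 428.
Reducing mod 7: 428 ≡ 1 (mod 7).
Since F(a, b, c) ≡ 1 ≠ 0 (mod 7), P does NOT lie on the curve.


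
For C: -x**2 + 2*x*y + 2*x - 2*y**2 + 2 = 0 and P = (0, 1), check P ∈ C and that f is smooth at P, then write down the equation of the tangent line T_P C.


Tangent line at P: 4*x - 4*y + 4 = 0.

Step 1: f(0, 1) = 0, so P lies on C.
Step 2: partial derivatives
  f_x(x, y) = -2*x + 2*y + 2, f_y(x, y) = 2*x - 4*y.
  f_x(P) = 4, f_y(P) = -4 (gradient nonzero, so P is smooth).
Step 3: tangent line at P: 4·(x − 0) + -4·(y − 1) = 0.
Expanding: 4*x - 4*y + 4 = 0.


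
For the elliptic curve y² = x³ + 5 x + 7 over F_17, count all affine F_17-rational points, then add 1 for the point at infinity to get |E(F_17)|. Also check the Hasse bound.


Affine points = {(1, 8), (1, 9), (2, 5), (2, 12), (3, 7), (3, 10), (5, 2), (5, 15), (6, 7), (6, 10), (8, 7), (8, 10), (9, 4), (9, 13), (11, 4), (11, 13), (13, 5), (13, 12), (14, 4), (14, 13), (16, 1), (16, 16)}; affine count = 22; |E(F_17)| = 23.

Discriminant check: Δ ∝ 4a³ + 27b² = 4·5³ + 27·7² = 4·125 + 27·49 ≡ 4 (mod 17). Nonzero ⇒ E is nonsingular.
For each x ∈ F_17, compute rhs = x³ + 5·x + 7 mod 17, then count y ∈ F_17 with y² ≡ rhs.
  x = 0: rhs = 7, matching y values: none (0 points).
  x = 1: rhs = 13, matching y values: 8, 9 (2 points).
  x = 2: rhs = 8, matching y values: 5, 12 (2 points).
  x = 3: rhs = 15, matching y values: 7, 10 (2 points).
  x = 4: rhs = 6, matching y values: none (0 points).
  x = 5: rhs = 4, matching y values: 2, 15 (2 points).
  x = 6: rhs = 15, matching y values: 7, 10 (2 points).
  x = 7: rhs = 11, matching y values: none (0 points).
  x = 8: rhs = 15, matching y values: 7, 10 (2 points).
  x = 9: rhs = 16, matching y values: 4, 13 (2 points).
  x = 10: rhs = 3, matching y values: none (0 points).
  x = 11: rhs = 16, matching y values: 4, 13 (2 points).
  x = 12: rhs = 10, matching y values: none (0 points).
  x = 13: rhs = 8, matching y values: 5, 12 (2 points).
  x = 14: rhs = 16, matching y values: 4, 13 (2 points).
  x = 15: rhs = 6, matching y values: none (0 points).
  x = 16: rhs = 1, matching y values: 1, 16 (2 points).
Total affine count: 22.
Full point count |E(F_17)| = 22 + 1 = 23.
Hasse bound: |23 − (17+1)| = |5| = 5 ≤ 2√17 ≈ 8.2462 ✓.


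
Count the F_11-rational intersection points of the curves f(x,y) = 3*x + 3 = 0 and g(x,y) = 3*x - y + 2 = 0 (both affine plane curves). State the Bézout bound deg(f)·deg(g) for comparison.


Common zeros: {(10, 10)}; count = 1; Bézout bound = 1.

deg(f) = 1, deg(g) = 1, so Bézout bound = 1.
Scan x ∈ F_11. For each x, list the y ∈ F_11 with f(x, y) ≡ 0 and those with g(x, y) ≡ 0 (mod 11); the common zeros in that column are the intersection.
  x = 0: f ≡ 0 at y ∈ ∅; g ≡ 0 at y ∈ {2}; common: ∅.
  x = 1: f ≡ 0 at y ∈ ∅; g ≡ 0 at y ∈ {5}; common: ∅.
  x = 2: f ≡ 0 at y ∈ ∅; g ≡ 0 at y ∈ {8}; common: ∅.
  x = 3: f ≡ 0 at y ∈ ∅; g ≡ 0 at y ∈ {0}; common: ∅.
  x = 4: f ≡ 0 at y ∈ ∅; g ≡ 0 at y ∈ {3}; common: ∅.
  x = 5: f ≡ 0 at y ∈ ∅; g ≡ 0 at y ∈ {6}; common: ∅.
  x = 6: f ≡ 0 at y ∈ ∅; g ≡ 0 at y ∈ {9}; common: ∅.
  x = 7: f ≡ 0 at y ∈ ∅; g ≡ 0 at y ∈ {1}; common: ∅.
  x = 8: f ≡ 0 at y ∈ ∅; g ≡ 0 at y ∈ {4}; common: ∅.
  x = 9: f ≡ 0 at y ∈ ∅; g ≡ 0 at y ∈ {7}; common: ∅.
  x = 10: f ≡ 0 at y ∈ {0, 1, 2, 3, 4, 5, 6, 7, 8, 9, 10}; g ≡ 0 at y ∈ {10}; common: {10}.
Collecting: common zeros = {(10, 10)}, so the count is 1.
Comparison with the Bézout bound: 1 ≤ 1 = deg(f)·deg(g), as expected for curves with no common component (the bound is attained).


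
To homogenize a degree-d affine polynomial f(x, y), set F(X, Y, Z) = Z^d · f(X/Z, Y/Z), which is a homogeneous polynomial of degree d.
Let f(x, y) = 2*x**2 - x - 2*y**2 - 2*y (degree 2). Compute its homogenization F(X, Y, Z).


F(X, Y, Z) = 2*X**2 - X*Z - 2*Y**2 - 2*Y*Z

deg(f) = 2.
Substitute x = X/Z, y = Y/Z into f, then multiply by Z^2.
  monomial 2·x^2·y^0 ↦ 2·X^2·Y^0·Z^0.
  monomial -1·x^1·y^0 ↦ -1·X^1·Y^0·Z^1.
  monomial -2·x^0·y^2 ↦ -2·X^0·Y^2·Z^0.
  monomial -2·x^0·y^1 ↦ -2·X^0·Y^1·Z^1.
Collecting: F(X, Y, Z) = 2*X**2 - X*Z - 2*Y**2 - 2*Y*Z.


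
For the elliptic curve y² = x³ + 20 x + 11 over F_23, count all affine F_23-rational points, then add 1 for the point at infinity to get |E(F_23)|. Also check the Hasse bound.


Affine points = {(1, 3), (1, 20), (2, 6), (2, 17), (3, 11), (3, 12), (5, 11), (5, 12), (6, 5), (6, 18), (8, 4), (8, 19), (9, 0), (12, 1), (12, 22), (15, 11), (15, 12), (18, 4), (18, 19), (20, 4), (20, 19), (21, 3), (21, 20), (22, 6), (22, 17)}; affine count = 25; |E(F_23)| = 26.

Discriminant check: Δ ∝ 4a³ + 27b² = 4·20³ + 27·11² = 4·8000 + 27·121 ≡ 8 (mod 23). Nonzero ⇒ E is nonsingular.
For each x ∈ F_23, compute rhs = x³ + 20·x + 11 mod 23, then count y ∈ F_23 with y² ≡ rhs.
  x = 0: rhs = 11, matching y values: none (0 points).
  x = 1: rhs = 9, matching y values: 3, 20 (2 points).
  x = 2: rhs = 13, matching y values: 6, 17 (2 points).
  x = 3: rhs = 6, matching y values: 11, 12 (2 points).
  x = 4: rhs = 17, matching y values: none (0 points).
  x = 5: rhs = 6, matching y values: 11, 12 (2 points).
  x = 6: rhs = 2, matching y values: 5, 18 (2 points).
  x = 7: rhs = 11, matching y values: none (0 points).
  x = 8: rhs = 16, matching y values: 4, 19 (2 points).
  x = 9: rhs = 0, matching y values: 0 (1 points).
  x = 10: rhs = 15, matching y values: none (0 points).
  x = 11: rhs = 21, matching y values: none (0 points).
  x = 12: rhs = 1, matching y values: 1, 22 (2 points).
  x = 13: rhs = 7, matching y values: none (0 points).
  x = 14: rhs = 22, matching y values: none (0 points).
  x = 15: rhs = 6, matching y values: 11, 12 (2 points).
  x = 16: rhs = 11, matching y values: none (0 points).
  x = 17: rhs = 20, matching y values: none (0 points).
  x = 18: rhs = 16, matching y values: 4, 19 (2 points).
  x = 19: rhs = 5, matching y values: none (0 points).
  x = 20: rhs = 16, matching y values: 4, 19 (2 points).
  x = 21: rhs = 9, matching y values: 3, 20 (2 points).
  x = 22: rhs = 13, matching y values: 6, 17 (2 points).
Total affine count: 25.
Full point count |E(F_23)| = 25 + 1 = 26.
Hasse bound: |26 − (23+1)| = |2| = 2 ≤ 2√23 ≈ 9.5917 ✓.


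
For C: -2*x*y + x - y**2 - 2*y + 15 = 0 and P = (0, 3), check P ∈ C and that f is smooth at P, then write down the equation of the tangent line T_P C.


Tangent line at P: -5*x - 8*y + 24 = 0.

Step 1: f(0, 3) = 0, so P lies on C.
Step 2: partial derivatives
  f_x(x, y) = 1 - 2*y, f_y(x, y) = -2*x - 2*y - 2.
  f_x(P) = -5, f_y(P) = -8 (gradient nonzero, so P is smooth).
Step 3: tangent line at P: -5·(x − 0) + -8·(y − 3) = 0.
Expanding: -5*x - 8*y + 24 = 0.


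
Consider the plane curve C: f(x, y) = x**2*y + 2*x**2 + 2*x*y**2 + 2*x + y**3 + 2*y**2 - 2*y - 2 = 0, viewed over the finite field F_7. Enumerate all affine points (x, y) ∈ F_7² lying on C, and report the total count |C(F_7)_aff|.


Affine F_7-points: {(1, 4), (4, 1), (4, 5), (5, 4)}; count = 4.

For each of the 49 pairs (x, y) ∈ F_7², evaluate f(x, y) mod 7. Record the zeros.
  x = 0: [0↦5, 1↦6, 2↦3, 3↦2, 4↦2, 5↦2, 6↦1]  zeros at y ∈ ∅
  x = 1: [0↦2, 1↦6, 2↦3, 3↦6, 4↦0, 5↦5, 6↦6]  zeros at y ∈ {4}
  x = 2: [0↦3, 1↦5, 2↦4, 3↦6, 4↦3, 5↦1, 6↦6]  zeros at y ∈ ∅
  x = 3: [0↦1, 1↦3, 2↦6, 3↦2, 4↦4, 5↦4, 6↦1]  zeros at y ∈ ∅
  x = 4: [0↦3, 1↦0, 2↦2, 3↦1, 4↦3, 5↦0, 6↦5]  zeros at y ∈ {1, 5}
  x = 5: [0↦2, 1↦3, 2↦6, 3↦3, 4↦0, 5↦3, 6↦4]  zeros at y ∈ {4}
  x = 6: [0↦5, 1↦5, 2↦4, 3↦1, 4↦2, 5↦6, 6↦5]  zeros at y ∈ ∅
Collecting zeros: affine points = {(1, 4), (4, 1), (4, 5), (5, 4)}.
Total count |C(F_7)_aff| = 4.


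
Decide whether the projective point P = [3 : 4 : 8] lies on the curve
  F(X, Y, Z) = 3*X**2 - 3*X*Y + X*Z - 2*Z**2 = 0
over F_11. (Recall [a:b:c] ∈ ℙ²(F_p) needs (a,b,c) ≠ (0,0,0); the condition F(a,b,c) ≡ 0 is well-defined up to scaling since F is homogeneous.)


F(3,4,8) ≡ 8 (mod 11); P is NOT on the curve.

Evaluate F(3, 4, 8) term-by-term (mod 11).
  3*X**2 ↦ 3·9·1·1 = 27
  -3*X*Y ↦ -3·3·4·1 = -36
  X*Z ↦ 1·3·1·8 = 24
  -2*Z**2 ↦ -2·1·1·64 = -128
Sum: F(3, 4, 8) = (27) + (-36) + (24) + (-128) = -113.
Reducing mod 11: -113 ≡ 8 (mod 11).
Since F(a, b, c) ≡ 8 ≠ 0 (mod 11), P does NOT lie on the curve.


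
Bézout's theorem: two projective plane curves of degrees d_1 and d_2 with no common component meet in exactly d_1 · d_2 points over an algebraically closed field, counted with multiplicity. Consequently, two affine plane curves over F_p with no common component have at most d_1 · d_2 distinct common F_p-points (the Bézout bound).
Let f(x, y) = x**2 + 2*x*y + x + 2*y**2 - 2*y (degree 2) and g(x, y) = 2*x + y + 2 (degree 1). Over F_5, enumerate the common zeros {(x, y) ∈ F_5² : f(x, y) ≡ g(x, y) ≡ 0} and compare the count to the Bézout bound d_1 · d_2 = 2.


Common zeros: {(4, 0)}; count = 1; Bézout bound = 2.

deg(f) = 2, deg(g) = 1, so Bézout bound = 2.
Scan x ∈ F_5. For each x, list the y ∈ F_5 with f(x, y) ≡ 0 and those with g(x, y) ≡ 0 (mod 5); the common zeros in that column are the intersection.
  x = 0: f ≡ 0 at y ∈ {0, 1}; g ≡ 0 at y ∈ {3}; common: ∅.
  x = 1: f ≡ 0 at y ∈ {2, 3}; g ≡ 0 at y ∈ {1}; common: ∅.
  x = 2: f ≡ 0 at y ∈ {1, 3}; g ≡ 0 at y ∈ {4}; common: ∅.
  x = 3: f ≡ 0 at y ∈ {4}; g ≡ 0 at y ∈ {2}; common: ∅.
  x = 4: f ≡ 0 at y ∈ {0, 2}; g ≡ 0 at y ∈ {0}; common: {0}.
Collecting: common zeros = {(4, 0)}, so the count is 1.
Comparison with the Bézout bound: 1 ≤ 2 = deg(f)·deg(g), as expected for curves with no common component (the affine F_5-count falls short of the bound because intersections may lie at infinity, over extension fields, or carry multiplicity).


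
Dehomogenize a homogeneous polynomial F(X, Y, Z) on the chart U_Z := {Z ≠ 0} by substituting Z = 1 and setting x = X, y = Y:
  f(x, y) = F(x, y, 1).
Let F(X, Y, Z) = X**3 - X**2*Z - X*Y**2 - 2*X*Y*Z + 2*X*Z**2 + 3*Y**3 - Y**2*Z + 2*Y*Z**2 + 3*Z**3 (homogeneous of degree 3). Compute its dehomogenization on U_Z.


f(x, y) = x**3 - x**2 - x*y**2 - 2*x*y + 2*x + 3*y**3 - y**2 + 2*y + 3

On U_Z we set Z = 1. Each monomial c·X^i·Y^j·Z^k in F becomes c·x^i·y^j·1^k = c·x^i·y^j.
Substituting Z = 1: F(X, Y, 1) = x**3 - x**2 - x*y**2 - 2*x*y + 2*x + 3*y**3 - y**2 + 2*y + 3.
Note: deg(f) ≤ deg(F) = 3; strict inequality happens when F is divisible by Z (lost terms).


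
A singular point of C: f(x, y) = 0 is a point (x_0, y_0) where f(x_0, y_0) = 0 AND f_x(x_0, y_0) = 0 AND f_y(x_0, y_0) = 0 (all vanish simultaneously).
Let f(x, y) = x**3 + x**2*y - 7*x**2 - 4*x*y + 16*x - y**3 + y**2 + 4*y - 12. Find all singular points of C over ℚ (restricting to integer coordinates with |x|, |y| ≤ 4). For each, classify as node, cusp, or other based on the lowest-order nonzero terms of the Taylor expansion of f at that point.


Singular points: {(2, 0)}; classification: node.

Compute partial derivatives:
  f_x = 3*x**2 + 2*x*y - 14*x - 4*y + 16.
  f_y = x**2 - 4*x - 3*y**2 + 2*y + 4.
Scan x_0 ∈ {−4, ..., 4}. For each x_0, f_y(x_0, y) is a polynomial in y; find its integer roots y ∈ {−4, ..., 4}, then test f_x and f at those candidates.
  x = -4: f_y(-4, y) = -3*y**2 + 2*y + 36; no integer root y with |y| ≤ 4.
  x = -3: f_y(-3, y) = -3*y**2 + 2*y + 25; no integer root y with |y| ≤ 4.
  x = -2: f_y(-2, y) = -3*y**2 + 2*y + 16; vanishes at y ∈ {-2}. (-2, -2): f_x = 72 ≠ 0.
  x = -1: f_y(-1, y) = -3*y**2 + 2*y + 9; no integer root y with |y| ≤ 4.
  x = 0: f_y(0, y) = -3*y**2 + 2*y + 4; no integer root y with |y| ≤ 4.
  x = 1: f_y(1, y) = -3*y**2 + 2*y + 1; vanishes at y ∈ {1}. (1, 1): f_x = 3 ≠ 0.
  x = 2: f_y(2, y) = -3*y**2 + 2*y; vanishes at y ∈ {0}. (2, 0): f_x = 0, f = 0 — SINGULAR.
  x = 3: f_y(3, y) = -3*y**2 + 2*y + 1; vanishes at y ∈ {1}. (3, 1): f_x = 3 ≠ 0.
  x = 4: f_y(4, y) = -3*y**2 + 2*y + 4; no integer root y with |y| ≤ 4.
Only singular point on the grid: (2, 0).
Classify: substitute x = 2 + u, y = 0 + v and expand: f = u**3 + u**2*v - u**2 - v**3 + v**2.
No constant or linear terms (consistent with a singular point). Quadratic part: -u**2 + v**2. Cubic part: u**3 + u**2*v - v**3.
The quadratic part v**2 - u**2 = (v − u)(v + u) splits into two distinct linear factors, so there are two distinct tangent lines y − 0 = ±(x − 2) — this is a node (ordinary double point).
Classification: node.


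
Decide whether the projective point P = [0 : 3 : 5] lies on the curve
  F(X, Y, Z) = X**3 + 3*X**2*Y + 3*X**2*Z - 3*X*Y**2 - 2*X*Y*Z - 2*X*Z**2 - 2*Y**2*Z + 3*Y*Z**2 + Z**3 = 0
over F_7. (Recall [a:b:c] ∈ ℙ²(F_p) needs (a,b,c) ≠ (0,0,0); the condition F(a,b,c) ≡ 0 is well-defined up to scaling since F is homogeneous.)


F(0,3,5) ≡ 1 (mod 7); P is NOT on the curve.

Evaluate F(0, 3, 5) term-by-term (mod 7).
  X**3 ↦ 1·0·1·1 = 0
  3*X**2*Y ↦ 3·0·3·1 = 0
  3*X**2*Z ↦ 3·0·1·5 = 0
  -3*X*Y**2 ↦ -3·0·9·1 = 0
  -2*X*Y*Z ↦ -2·0·3·5 = 0
  -2*X*Z**2 ↦ -2·0·1·25 = 0
  -2*Y**2*Z ↦ -2·1·9·5 = -90
  3*Y*Z**2 ↦ 3·1·3·25 = 225
  Z**3 ↦ 1·1·1·125 = 125
Sum: F(0, 3, 5) = (0) + (0) + (0) + (0) + (0) + (0) + (-90) + (225) + (125) = 260.
Reducing mod 7: 260 ≡ 1 (mod 7).
Since F(a, b, c) ≡ 1 ≠ 0 (mod 7), P does NOT lie on the curve.


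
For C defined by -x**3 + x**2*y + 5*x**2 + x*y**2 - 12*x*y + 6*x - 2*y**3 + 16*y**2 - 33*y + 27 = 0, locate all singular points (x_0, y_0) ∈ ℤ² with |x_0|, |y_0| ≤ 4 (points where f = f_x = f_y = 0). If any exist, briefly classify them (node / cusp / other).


Singular points: {(3, 3)}; classification: node.

Compute partial derivatives:
  f_x = -3*x**2 + 2*x*y + 10*x + y**2 - 12*y + 6.
  f_y = x**2 + 2*x*y - 12*x - 6*y**2 + 32*y - 33.
Scan x_0 ∈ {−4, ..., 4}. For each x_0, f_y(x_0, y) is a polynomial in y; find its integer roots y ∈ {−4, ..., 4}, then test f_x and f at those candidates.
  x = -4: f_y(-4, y) = -6*y**2 + 24*y + 31; no integer root y with |y| ≤ 4.
  x = -3: f_y(-3, y) = -6*y**2 + 26*y + 12; no integer root y with |y| ≤ 4.
  x = -2: f_y(-2, y) = -6*y**2 + 28*y - 5; no integer root y with |y| ≤ 4.
  x = -1: f_y(-1, y) = -6*y**2 + 30*y - 20; no integer root y with |y| ≤ 4.
  x = 0: f_y(0, y) = -6*y**2 + 32*y - 33; no integer root y with |y| ≤ 4.
  x = 1: f_y(1, y) = -6*y**2 + 34*y - 44; vanishes at y ∈ {2}. (1, 2): f_x = -3 ≠ 0.
  x = 2: f_y(2, y) = -6*y**2 + 36*y - 53; no integer root y with |y| ≤ 4.
  x = 3: f_y(3, y) = -6*y**2 + 38*y - 60; vanishes at y ∈ {3}. (3, 3): f_x = 0, f = 0 — SINGULAR.
  x = 4: f_y(4, y) = -6*y**2 + 40*y - 65; no integer root y with |y| ≤ 4.
Only singular point on the grid: (3, 3).
Classify: substitute x = 3 + u, y = 3 + v and expand: f = -u**3 + u**2*v - u**2 + u*v**2 - 2*v**3 + v**2.
No constant or linear terms (consistent with a singular point). Quadratic part: -u**2 + v**2. Cubic part: -u**3 + u**2*v + u*v**2 - 2*v**3.
The quadratic part v**2 - u**2 = (v − u)(v + u) splits into two distinct linear factors, so there are two distinct tangent lines y − 3 = ±(x − 3) — this is a node (ordinary double point).
Classification: node.


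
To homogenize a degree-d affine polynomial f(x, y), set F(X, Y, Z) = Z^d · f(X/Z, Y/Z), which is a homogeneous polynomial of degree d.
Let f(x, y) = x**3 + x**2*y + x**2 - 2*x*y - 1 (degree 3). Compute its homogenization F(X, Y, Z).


F(X, Y, Z) = X**3 + X**2*Y + X**2*Z - 2*X*Y*Z - Z**3

deg(f) = 3.
Substitute x = X/Z, y = Y/Z into f, then multiply by Z^3.
  monomial 1·x^3·y^0 ↦ 1·X^3·Y^0·Z^0.
  monomial 1·x^2·y^1 ↦ 1·X^2·Y^1·Z^0.
  monomial 1·x^2·y^0 ↦ 1·X^2·Y^0·Z^1.
  monomial -2·x^1·y^1 ↦ -2·X^1·Y^1·Z^1.
  monomial -1·x^0·y^0 ↦ -1·X^0·Y^0·Z^3.
Collecting: F(X, Y, Z) = X**3 + X**2*Y + X**2*Z - 2*X*Y*Z - Z**3.


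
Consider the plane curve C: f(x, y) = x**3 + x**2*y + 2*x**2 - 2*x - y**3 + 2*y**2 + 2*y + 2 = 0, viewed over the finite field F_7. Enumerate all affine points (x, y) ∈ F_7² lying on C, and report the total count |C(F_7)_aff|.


Affine F_7-points: {(0, 5), (1, 1), (2, 0), (2, 1), (3, 2), (3, 5), (4, 2), (4, 5)}; count = 8.

For each of the 49 pairs (x, y) ∈ F_7², evaluate f(x, y) mod 7. Record the zeros.
  x = 0: [0↦2, 1↦5, 2↦6, 3↦6, 4↦6, 5↦0, 6↦3]  zeros at y ∈ {5}
  x = 1: [0↦3, 1↦0, 2↦2, 3↦3, 4↦4, 5↦6, 6↦3]  zeros at y ∈ {1}
  x = 2: [0↦0, 1↦0, 2↦5, 3↦2, 4↦6, 5↦4, 6↦4]  zeros at y ∈ {0, 1}
  x = 3: [0↦6, 1↦4, 2↦0, 3↦2, 4↦4, 5↦0, 6↦5]  zeros at y ∈ {2, 5}
  x = 4: [0↦6, 1↦4, 2↦0, 3↦2, 4↦4, 5↦0, 6↦5]  zeros at y ∈ {2, 5}
  x = 5: [0↦6, 1↦6, 2↦4, 3↦1, 4↦5, 5↦3, 6↦3]  zeros at y ∈ ∅
  x = 6: [0↦5, 1↦2, 2↦4, 3↦5, 4↦6, 5↦1, 6↦5]  zeros at y ∈ ∅
Collecting zeros: affine points = {(0, 5), (1, 1), (2, 0), (2, 1), (3, 2), (3, 5), (4, 2), (4, 5)}.
Total count |C(F_7)_aff| = 8.


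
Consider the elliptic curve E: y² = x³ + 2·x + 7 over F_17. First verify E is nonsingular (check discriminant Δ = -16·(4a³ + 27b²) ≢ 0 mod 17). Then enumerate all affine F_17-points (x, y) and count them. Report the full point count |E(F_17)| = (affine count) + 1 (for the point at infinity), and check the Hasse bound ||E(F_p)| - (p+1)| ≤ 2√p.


Affine points = {(2, 6), (2, 11), (8, 5), (8, 12), (11, 0), (12, 5), (12, 12), (14, 5), (14, 12), (16, 2), (16, 15)}; affine count = 11; |E(F_17)| = 12.

Discriminant check: Δ ∝ 4a³ + 27b² = 4·2³ + 27·7² = 4·8 + 27·49 ≡ 12 (mod 17). Nonzero ⇒ E is nonsingular.
For each x ∈ F_17, compute rhs = x³ + 2·x + 7 mod 17, then count y ∈ F_17 with y² ≡ rhs.
  x = 0: rhs = 7, matching y values: none (0 points).
  x = 1: rhs = 10, matching y values: none (0 points).
  x = 2: rhs = 2, matching y values: 6, 11 (2 points).
  x = 3: rhs = 6, matching y values: none (0 points).
  x = 4: rhs = 11, matching y values: none (0 points).
  x = 5: rhs = 6, matching y values: none (0 points).
  x = 6: rhs = 14, matching y values: none (0 points).
  x = 7: rhs = 7, matching y values: none (0 points).
  x = 8: rhs = 8, matching y values: 5, 12 (2 points).
  x = 9: rhs = 6, matching y values: none (0 points).
  x = 10: rhs = 7, matching y values: none (0 points).
  x = 11: rhs = 0, matching y values: 0 (1 points).
  x = 12: rhs = 8, matching y values: 5, 12 (2 points).
  x = 13: rhs = 3, matching y values: none (0 points).
  x = 14: rhs = 8, matching y values: 5, 12 (2 points).
  x = 15: rhs = 12, matching y values: none (0 points).
  x = 16: rhs = 4, matching y values: 2, 15 (2 points).
Total affine count: 11.
Full point count |E(F_17)| = 11 + 1 = 12.
Hasse bound: |12 − (17+1)| = |-6| = 6 ≤ 2√17 ≈ 8.2462 ✓.


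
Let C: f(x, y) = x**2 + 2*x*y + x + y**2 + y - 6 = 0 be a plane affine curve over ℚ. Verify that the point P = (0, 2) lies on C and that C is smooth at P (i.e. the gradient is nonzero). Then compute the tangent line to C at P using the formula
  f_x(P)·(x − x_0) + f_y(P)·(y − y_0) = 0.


Tangent line at P: 5*x + 5*y - 10 = 0.

Step 1: f(0, 2) = 0, so P lies on C.
Step 2: partial derivatives
  f_x(x, y) = 2*x + 2*y + 1, f_y(x, y) = 2*x + 2*y + 1.
  f_x(P) = 5, f_y(P) = 5 (gradient nonzero, so P is smooth).
Step 3: tangent line at P: 5·(x − 0) + 5·(y − 2) = 0.
Expanding: 5*x + 5*y - 10 = 0.


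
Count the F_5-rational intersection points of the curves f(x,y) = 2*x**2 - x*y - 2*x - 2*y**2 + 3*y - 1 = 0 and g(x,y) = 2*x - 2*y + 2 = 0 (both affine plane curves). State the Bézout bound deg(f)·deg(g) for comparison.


Common zeros: {(0, 1), (1, 2)}; count = 2; Bézout bound = 2.

deg(f) = 2, deg(g) = 1, so Bézout bound = 2.
Scan x ∈ F_5. For each x, list the y ∈ F_5 with f(x, y) ≡ 0 and those with g(x, y) ≡ 0 (mod 5); the common zeros in that column are the intersection.
  x = 0: f ≡ 0 at y ∈ {1, 3}; g ≡ 0 at y ∈ {1}; common: {1}.
  x = 1: f ≡ 0 at y ∈ {2, 4}; g ≡ 0 at y ∈ {2}; common: {2}.
  x = 2: f ≡ 0 at y ∈ {4}; g ≡ 0 at y ∈ {3}; common: ∅.
  x = 3: f ≡ 0 at y ∈ ∅; g ≡ 0 at y ∈ {4}; common: ∅.
  x = 4: f ≡ 0 at y ∈ {1}; g ≡ 0 at y ∈ {0}; common: ∅.
Collecting: common zeros = {(0, 1), (1, 2)}, so the count is 2.
Comparison with the Bézout bound: 2 ≤ 2 = deg(f)·deg(g), as expected for curves with no common component (the bound is attained).


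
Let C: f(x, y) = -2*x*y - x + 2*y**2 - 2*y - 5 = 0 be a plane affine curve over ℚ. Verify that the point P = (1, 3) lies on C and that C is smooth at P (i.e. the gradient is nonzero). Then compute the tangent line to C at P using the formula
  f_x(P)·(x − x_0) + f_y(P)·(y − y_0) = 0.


Tangent line at P: -7*x + 8*y - 17 = 0.

Step 1: f(1, 3) = 0, so P lies on C.
Step 2: partial derivatives
  f_x(x, y) = -2*y - 1, f_y(x, y) = -2*x + 4*y - 2.
  f_x(P) = -7, f_y(P) = 8 (gradient nonzero, so P is smooth).
Step 3: tangent line at P: -7·(x − 1) + 8·(y − 3) = 0.
Expanding: -7*x + 8*y - 17 = 0.


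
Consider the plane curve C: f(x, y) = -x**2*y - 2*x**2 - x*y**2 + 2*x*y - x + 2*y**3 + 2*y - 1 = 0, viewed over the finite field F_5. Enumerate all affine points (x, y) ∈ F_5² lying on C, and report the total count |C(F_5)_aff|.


Affine F_5-points: {(0, 4), (1, 1), (1, 3), (1, 4), (3, 2), (4, 1)}; count = 6.

For each of the 25 pairs (x, y) ∈ F_5², evaluate f(x, y) mod 5. Record the zeros.
  x = 0: [0↦4, 1↦3, 2↦4, 3↦4, 4↦0]  zeros at y ∈ {4}
  x = 1: [0↦1, 1↦0, 2↦4, 3↦0, 4↦0]  zeros at y ∈ {1, 3, 4}
  x = 2: [0↦4, 1↦1, 2↦1, 3↦1, 4↦3]  zeros at y ∈ ∅
  x = 3: [0↦3, 1↦1, 2↦0, 3↦2, 4↦4]  zeros at y ∈ {2}
  x = 4: [0↦3, 1↦0, 2↦1, 3↦3, 4↦3]  zeros at y ∈ {1}
Collecting zeros: affine points = {(0, 4), (1, 1), (1, 3), (1, 4), (3, 2), (4, 1)}.
Total count |C(F_5)_aff| = 6.


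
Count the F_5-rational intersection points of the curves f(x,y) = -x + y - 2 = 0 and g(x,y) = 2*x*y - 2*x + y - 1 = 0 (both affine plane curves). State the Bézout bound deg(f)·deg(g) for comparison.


Common zeros: {(2, 4), (4, 1)}; count = 2; Bézout bound = 2.

deg(f) = 1, deg(g) = 2, so Bézout bound = 2.
Scan x ∈ F_5. For each x, list the y ∈ F_5 with f(x, y) ≡ 0 and those with g(x, y) ≡ 0 (mod 5); the common zeros in that column are the intersection.
  x = 0: f ≡ 0 at y ∈ {2}; g ≡ 0 at y ∈ {1}; common: ∅.
  x = 1: f ≡ 0 at y ∈ {3}; g ≡ 0 at y ∈ {1}; common: ∅.
  x = 2: f ≡ 0 at y ∈ {4}; g ≡ 0 at y ∈ {0, 1, 2, 3, 4}; common: {4}.
  x = 3: f ≡ 0 at y ∈ {0}; g ≡ 0 at y ∈ {1}; common: ∅.
  x = 4: f ≡ 0 at y ∈ {1}; g ≡ 0 at y ∈ {1}; common: {1}.
Collecting: common zeros = {(2, 4), (4, 1)}, so the count is 2.
Comparison with the Bézout bound: 2 ≤ 2 = deg(f)·deg(g), as expected for curves with no common component (the bound is attained).


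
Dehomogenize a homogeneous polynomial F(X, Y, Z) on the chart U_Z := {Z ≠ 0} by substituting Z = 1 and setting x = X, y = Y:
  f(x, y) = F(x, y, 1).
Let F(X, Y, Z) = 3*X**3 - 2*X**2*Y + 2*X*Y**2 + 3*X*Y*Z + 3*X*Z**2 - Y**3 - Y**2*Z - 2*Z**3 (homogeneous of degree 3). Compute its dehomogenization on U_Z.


f(x, y) = 3*x**3 - 2*x**2*y + 2*x*y**2 + 3*x*y + 3*x - y**3 - y**2 - 2

On U_Z we set Z = 1. Each monomial c·X^i·Y^j·Z^k in F becomes c·x^i·y^j·1^k = c·x^i·y^j.
Substituting Z = 1: F(X, Y, 1) = 3*x**3 - 2*x**2*y + 2*x*y**2 + 3*x*y + 3*x - y**3 - y**2 - 2.
Note: deg(f) ≤ deg(F) = 3; strict inequality happens when F is divisible by Z (lost terms).


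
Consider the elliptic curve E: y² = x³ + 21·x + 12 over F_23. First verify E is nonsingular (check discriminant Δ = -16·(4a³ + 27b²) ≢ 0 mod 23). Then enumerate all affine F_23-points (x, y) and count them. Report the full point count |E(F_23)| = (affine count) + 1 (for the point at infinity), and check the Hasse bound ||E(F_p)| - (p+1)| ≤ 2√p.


Affine points = {(0, 9), (0, 14), (2, 4), (2, 19), (5, 9), (5, 14), (6, 3), (6, 20), (8, 5), (8, 18), (10, 7), (10, 16), (18, 9), (18, 14), (19, 5), (19, 18), (21, 10), (21, 13), (22, 6), (22, 17)}; affine count = 20; |E(F_23)| = 21.

Discriminant check: Δ ∝ 4a³ + 27b² = 4·21³ + 27·12² = 4·9261 + 27·144 ≡ 15 (mod 23). Nonzero ⇒ E is nonsingular.
For each x ∈ F_23, compute rhs = x³ + 21·x + 12 mod 23, then count y ∈ F_23 with y² ≡ rhs.
  x = 0: rhs = 12, matching y values: 9, 14 (2 points).
  x = 1: rhs = 11, matching y values: none (0 points).
  x = 2: rhs = 16, matching y values: 4, 19 (2 points).
  x = 3: rhs = 10, matching y values: none (0 points).
  x = 4: rhs = 22, matching y values: none (0 points).
  x = 5: rhs = 12, matching y values: 9, 14 (2 points).
  x = 6: rhs = 9, matching y values: 3, 20 (2 points).
  x = 7: rhs = 19, matching y values: none (0 points).
  x = 8: rhs = 2, matching y values: 5, 18 (2 points).
  x = 9: rhs = 10, matching y values: none (0 points).
  x = 10: rhs = 3, matching y values: 7, 16 (2 points).
  x = 11: rhs = 10, matching y values: none (0 points).
  x = 12: rhs = 14, matching y values: none (0 points).
  x = 13: rhs = 21, matching y values: none (0 points).
  x = 14: rhs = 14, matching y values: none (0 points).
  x = 15: rhs = 22, matching y values: none (0 points).
  x = 16: rhs = 5, matching y values: none (0 points).
  x = 17: rhs = 15, matching y values: none (0 points).
  x = 18: rhs = 12, matching y values: 9, 14 (2 points).
  x = 19: rhs = 2, matching y values: 5, 18 (2 points).
  x = 20: rhs = 14, matching y values: none (0 points).
  x = 21: rhs = 8, matching y values: 10, 13 (2 points).
  x = 22: rhs = 13, matching y values: 6, 17 (2 points).
Total affine count: 20.
Full point count |E(F_23)| = 20 + 1 = 21.
Hasse bound: |21 − (23+1)| = |-3| = 3 ≤ 2√23 ≈ 9.5917 ✓.


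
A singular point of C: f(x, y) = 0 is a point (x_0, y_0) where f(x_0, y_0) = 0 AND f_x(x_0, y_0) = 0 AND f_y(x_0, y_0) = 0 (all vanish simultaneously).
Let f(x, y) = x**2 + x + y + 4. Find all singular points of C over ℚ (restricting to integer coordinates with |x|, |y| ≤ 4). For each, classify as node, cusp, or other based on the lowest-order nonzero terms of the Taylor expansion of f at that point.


No singular points in the scanned grid; C is smooth there.

Compute partial derivatives:
  f_x = 2*x + 1.
  f_y = 1.
f_y = 1 is a nonzero constant, so f_y never vanishes: no point (x, y) can satisfy f = f_x = f_y = 0. In particular no (x, y) ∈ {−4, ..., 4}² is singular; the curve is smooth.


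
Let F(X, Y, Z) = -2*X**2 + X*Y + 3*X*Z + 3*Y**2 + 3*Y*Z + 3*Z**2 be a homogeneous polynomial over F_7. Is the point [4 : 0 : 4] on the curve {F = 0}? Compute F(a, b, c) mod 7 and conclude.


F(4,0,4) ≡ 1 (mod 7); P is NOT on the curve.

Evaluate F(4, 0, 4) term-by-term (mod 7).
  -2*X**2 ↦ -2·16·1·1 = -32
  X*Y ↦ 1·4·0·1 = 0
  3*X*Z ↦ 3·4·1·4 = 48
  3*Y**2 ↦ 3·1·0·1 = 0
  3*Y*Z ↦ 3·1·0·4 = 0
  3*Z**2 ↦ 3·1·1·16 = 48
Sum: F(4, 0, 4) = (-32) + (0) + (48) + (0) + (0) + (48) = 64.
Reducing mod 7: 64 ≡ 1 (mod 7).
Since F(a, b, c) ≡ 1 ≠ 0 (mod 7), P does NOT lie on the curve.


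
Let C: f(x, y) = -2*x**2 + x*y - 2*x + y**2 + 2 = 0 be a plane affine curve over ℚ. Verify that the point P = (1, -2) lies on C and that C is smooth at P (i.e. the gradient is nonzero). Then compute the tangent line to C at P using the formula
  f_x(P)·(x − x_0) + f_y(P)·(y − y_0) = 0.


Tangent line at P: -8*x - 3*y + 2 = 0.

Step 1: f(1, -2) = 0, so P lies on C.
Step 2: partial derivatives
  f_x(x, y) = -4*x + y - 2, f_y(x, y) = x + 2*y.
  f_x(P) = -8, f_y(P) = -3 (gradient nonzero, so P is smooth).
Step 3: tangent line at P: -8·(x − 1) + -3·(y − -2) = 0.
Expanding: -8*x - 3*y + 2 = 0.


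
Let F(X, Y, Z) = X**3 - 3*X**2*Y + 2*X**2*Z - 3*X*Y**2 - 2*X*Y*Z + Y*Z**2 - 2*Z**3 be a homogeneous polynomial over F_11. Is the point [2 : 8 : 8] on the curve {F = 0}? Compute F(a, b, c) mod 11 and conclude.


F(2,8,8) ≡ 1 (mod 11); P is NOT on the curve.

Evaluate F(2, 8, 8) term-by-term (mod 11).
  X**3 ↦ 1·8·1·1 = 8
  -3*X**2*Y ↦ -3·4·8·1 = -96
  2*X**2*Z ↦ 2·4·1·8 = 64
  -3*X*Y**2 ↦ -3·2·64·1 = -384
  -2*X*Y*Z ↦ -2·2·8·8 = -256
  Y*Z**2 ↦ 1·1·8·64 = 512
  -2*Z**3 ↦ -2·1·1·512 = -1024
Sum: F(2, 8, 8) = (8) + (-96) + (64) + (-384) + (-256) + (512) + (-1024) = -1176.
Reducing mod 11: -1176 ≡ 1 (mod 11).
Since F(a, b, c) ≡ 1 ≠ 0 (mod 11), P does NOT lie on the curve.


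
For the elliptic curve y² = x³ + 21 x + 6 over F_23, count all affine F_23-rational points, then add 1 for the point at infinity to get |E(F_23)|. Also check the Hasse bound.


Affine points = {(0, 11), (0, 12), (3, 2), (3, 21), (4, 4), (4, 19), (5, 11), (5, 12), (6, 7), (6, 16), (7, 6), (7, 17), (9, 2), (9, 21), (11, 2), (11, 21), (12, 10), (12, 13), (14, 10), (14, 13), (15, 4), (15, 19), (17, 3), (17, 20), (18, 11), (18, 12), (20, 10), (20, 13), (21, 5), (21, 18)}; affine count = 30; |E(F_23)| = 31.

Discriminant check: Δ ∝ 4a³ + 27b² = 4·21³ + 27·6² = 4·9261 + 27·36 ≡ 20 (mod 23). Nonzero ⇒ E is nonsingular.
For each x ∈ F_23, compute rhs = x³ + 21·x + 6 mod 23, then count y ∈ F_23 with y² ≡ rhs.
  x = 0: rhs = 6, matching y values: 11, 12 (2 points).
  x = 1: rhs = 5, matching y values: none (0 points).
  x = 2: rhs = 10, matching y values: none (0 points).
  x = 3: rhs = 4, matching y values: 2, 21 (2 points).
  x = 4: rhs = 16, matching y values: 4, 19 (2 points).
  x = 5: rhs = 6, matching y values: 11, 12 (2 points).
  x = 6: rhs = 3, matching y values: 7, 16 (2 points).
  x = 7: rhs = 13, matching y values: 6, 17 (2 points).
  x = 8: rhs = 19, matching y values: none (0 points).
  x = 9: rhs = 4, matching y values: 2, 21 (2 points).
  x = 10: rhs = 20, matching y values: none (0 points).
  x = 11: rhs = 4, matching y values: 2, 21 (2 points).
  x = 12: rhs = 8, matching y values: 10, 13 (2 points).
  x = 13: rhs = 15, matching y values: none (0 points).
  x = 14: rhs = 8, matching y values: 10, 13 (2 points).
  x = 15: rhs = 16, matching y values: 4, 19 (2 points).
  x = 16: rhs = 22, matching y values: none (0 points).
  x = 17: rhs = 9, matching y values: 3, 20 (2 points).
  x = 18: rhs = 6, matching y values: 11, 12 (2 points).
  x = 19: rhs = 19, matching y values: none (0 points).
  x = 20: rhs = 8, matching y values: 10, 13 (2 points).
  x = 21: rhs = 2, matching y values: 5, 18 (2 points).
  x = 22: rhs = 7, matching y values: none (0 points).
Total affine count: 30.
Full point count |E(F_23)| = 30 + 1 = 31.
Hasse bound: |31 − (23+1)| = |7| = 7 ≤ 2√23 ≈ 9.5917 ✓.


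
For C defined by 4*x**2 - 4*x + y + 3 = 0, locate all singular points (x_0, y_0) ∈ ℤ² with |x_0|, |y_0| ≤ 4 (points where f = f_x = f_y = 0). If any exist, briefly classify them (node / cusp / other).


No singular points in the scanned grid; C is smooth there.

Compute partial derivatives:
  f_x = 8*x - 4.
  f_y = 1.
f_y = 1 is a nonzero constant, so f_y never vanishes: no point (x, y) can satisfy f = f_x = f_y = 0. In particular no (x, y) ∈ {−4, ..., 4}² is singular; the curve is smooth.


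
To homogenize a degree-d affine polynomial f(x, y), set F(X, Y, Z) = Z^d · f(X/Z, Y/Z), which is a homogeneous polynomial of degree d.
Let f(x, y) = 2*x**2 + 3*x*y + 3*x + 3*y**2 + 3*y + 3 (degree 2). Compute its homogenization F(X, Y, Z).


F(X, Y, Z) = 2*X**2 + 3*X*Y + 3*X*Z + 3*Y**2 + 3*Y*Z + 3*Z**2

deg(f) = 2.
Substitute x = X/Z, y = Y/Z into f, then multiply by Z^2.
  monomial 2·x^2·y^0 ↦ 2·X^2·Y^0·Z^0.
  monomial 3·x^1·y^1 ↦ 3·X^1·Y^1·Z^0.
  monomial 3·x^1·y^0 ↦ 3·X^1·Y^0·Z^1.
  monomial 3·x^0·y^2 ↦ 3·X^0·Y^2·Z^0.
  monomial 3·x^0·y^1 ↦ 3·X^0·Y^1·Z^1.
  monomial 3·x^0·y^0 ↦ 3·X^0·Y^0·Z^2.
Collecting: F(X, Y, Z) = 2*X**2 + 3*X*Y + 3*X*Z + 3*Y**2 + 3*Y*Z + 3*Z**2.


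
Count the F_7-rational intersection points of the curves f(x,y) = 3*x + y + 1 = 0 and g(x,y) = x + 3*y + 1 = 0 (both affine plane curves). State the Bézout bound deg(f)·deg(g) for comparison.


Common zeros: {(5, 5)}; count = 1; Bézout bound = 1.

deg(f) = 1, deg(g) = 1, so Bézout bound = 1.
Scan x ∈ F_7. For each x, list the y ∈ F_7 with f(x, y) ≡ 0 and those with g(x, y) ≡ 0 (mod 7); the common zeros in that column are the intersection.
  x = 0: f ≡ 0 at y ∈ {6}; g ≡ 0 at y ∈ {2}; common: ∅.
  x = 1: f ≡ 0 at y ∈ {3}; g ≡ 0 at y ∈ {4}; common: ∅.
  x = 2: f ≡ 0 at y ∈ {0}; g ≡ 0 at y ∈ {6}; common: ∅.
  x = 3: f ≡ 0 at y ∈ {4}; g ≡ 0 at y ∈ {1}; common: ∅.
  x = 4: f ≡ 0 at y ∈ {1}; g ≡ 0 at y ∈ {3}; common: ∅.
  x = 5: f ≡ 0 at y ∈ {5}; g ≡ 0 at y ∈ {5}; common: {5}.
  x = 6: f ≡ 0 at y ∈ {2}; g ≡ 0 at y ∈ {0}; common: ∅.
Collecting: common zeros = {(5, 5)}, so the count is 1.
Comparison with the Bézout bound: 1 ≤ 1 = deg(f)·deg(g), as expected for curves with no common component (the bound is attained).


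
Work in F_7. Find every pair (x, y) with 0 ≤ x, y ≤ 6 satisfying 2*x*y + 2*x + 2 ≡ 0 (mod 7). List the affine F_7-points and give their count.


Affine F_7-points: {(1, 5), (2, 2), (3, 1), (4, 4), (5, 3), (6, 0)}; count = 6.

For each of the 49 pairs (x, y) ∈ F_7², evaluate f(x, y) mod 7. Record the zeros.
  x = 0: [0↦2, 1↦2, 2↦2, 3↦2, 4↦2, 5↦2, 6↦2]  zeros at y ∈ ∅
  x = 1: [0↦4, 1↦6, 2↦1, 3↦3, 4↦5, 5↦0, 6↦2]  zeros at y ∈ {5}
  x = 2: [0↦6, 1↦3, 2↦0, 3↦4, 4↦1, 5↦5, 6↦2]  zeros at y ∈ {2}
  x = 3: [0↦1, 1↦0, 2↦6, 3↦5, 4↦4, 5↦3, 6↦2]  zeros at y ∈ {1}
  x = 4: [0↦3, 1↦4, 2↦5, 3↦6, 4↦0, 5↦1, 6↦2]  zeros at y ∈ {4}
  x = 5: [0↦5, 1↦1, 2↦4, 3↦0, 4↦3, 5↦6, 6↦2]  zeros at y ∈ {3}
  x = 6: [0↦0, 1↦5, 2↦3, 3↦1, 4↦6, 5↦4, 6↦2]  zeros at y ∈ {0}
Collecting zeros: affine points = {(1, 5), (2, 2), (3, 1), (4, 4), (5, 3), (6, 0)}.
Total count |C(F_7)_aff| = 6.


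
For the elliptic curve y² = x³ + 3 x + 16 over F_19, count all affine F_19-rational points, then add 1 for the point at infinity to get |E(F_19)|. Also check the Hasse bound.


Affine points = {(0, 4), (0, 15), (1, 1), (1, 18), (2, 7), (2, 12), (4, 4), (4, 15), (5, 2), (5, 17), (7, 0), (8, 1), (8, 18), (10, 1), (10, 18), (14, 3), (14, 16), (15, 4), (15, 15)}; affine count = 19; |E(F_19)| = 20.

Discriminant check: Δ ∝ 4a³ + 27b² = 4·3³ + 27·16² = 4·27 + 27·256 ≡ 9 (mod 19). Nonzero ⇒ E is nonsingular.
For each x ∈ F_19, compute rhs = x³ + 3·x + 16 mod 19, then count y ∈ F_19 with y² ≡ rhs.
  x = 0: rhs = 16, matching y values: 4, 15 (2 points).
  x = 1: rhs = 1, matching y values: 1, 18 (2 points).
  x = 2: rhs = 11, matching y values: 7, 12 (2 points).
  x = 3: rhs = 14, matching y values: none (0 points).
  x = 4: rhs = 16, matching y values: 4, 15 (2 points).
  x = 5: rhs = 4, matching y values: 2, 17 (2 points).
  x = 6: rhs = 3, matching y values: none (0 points).
  x = 7: rhs = 0, matching y values: 0 (1 points).
  x = 8: rhs = 1, matching y values: 1, 18 (2 points).
  x = 9: rhs = 12, matching y values: none (0 points).
  x = 10: rhs = 1, matching y values: 1, 18 (2 points).
  x = 11: rhs = 12, matching y values: none (0 points).
  x = 12: rhs = 13, matching y values: none (0 points).
  x = 13: rhs = 10, matching y values: none (0 points).
  x = 14: rhs = 9, matching y values: 3, 16 (2 points).
  x = 15: rhs = 16, matching y values: 4, 15 (2 points).
  x = 16: rhs = 18, matching y values: none (0 points).
  x = 17: rhs = 2, matching y values: none (0 points).
  x = 18: rhs = 12, matching y values: none (0 points).
Total affine count: 19.
Full point count |E(F_19)| = 19 + 1 = 20.
Hasse bound: |20 − (19+1)| = |0| = 0 ≤ 2√19 ≈ 8.7178 ✓.


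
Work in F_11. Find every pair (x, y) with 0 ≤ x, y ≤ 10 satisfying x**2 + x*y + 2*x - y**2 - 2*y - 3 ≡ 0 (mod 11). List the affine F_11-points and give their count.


Affine F_11-points: {(0, 2), (0, 7), (1, 0), (1, 10), (2, 4), (2, 7), (3, 4), (3, 8), (4, 1), (5, 5), (5, 9), (6, 6), (6, 9), (7, 2), (7, 3), (8, 0), (8, 6), (9, 8), (9, 10), (10, 3), (10, 5)}; count = 21.

For each of the 121 pairs (x, y) ∈ F_11², evaluate f(x, y) mod 11. Record the zeros.
  x = 0: [0↦8, 1↦5, 2↦0, 3↦4, 4↦6, 5↦6, 6↦4, 7↦0, 8↦5, 9↦8, 10↦9]  zeros at y ∈ {2, 7}
  x = 1: [0↦0, 1↦9, 2↦5, 3↦10, 4↦2, 5↦3, 6↦2, 7↦10, 8↦5, 9↦9, 10↦0]  zeros at y ∈ {0, 10}
  x = 2: [0↦5, 1↦4, 2↦1, 3↦7, 4↦0, 5↦2, 6↦2, 7↦0, 8↦7, 9↦1, 10↦4]  zeros at y ∈ {4, 7}
  x = 3: [0↦1, 1↦1, 2↦10, 3↦6, 4↦0, 5↦3, 6↦4, 7↦3, 8↦0, 9↦6, 10↦10]  zeros at y ∈ {4, 8}
  x = 4: [0↦10, 1↦0, 2↦10, 3↦7, 4↦2, 5↦6, 6↦8, 7↦8, 8↦6, 9↦2, 10↦7]  zeros at y ∈ {1}
  x = 5: [0↦10, 1↦1, 2↦1, 3↦10, 4↦6, 5↦0, 6↦3, 7↦4, 8↦3, 9↦0, 10↦6]  zeros at y ∈ {5, 9}
  x = 6: [0↦1, 1↦4, 2↦5, 3↦4, 4↦1, 5↦7, 6↦0, 7↦2, 8↦2, 9↦0, 10↦7]  zeros at y ∈ {6, 9}
  x = 7: [0↦5, 1↦9, 2↦0, 3↦0, 4↦9, 5↦5, 6↦10, 7↦2, 8↦3, 9↦2, 10↦10]  zeros at y ∈ {2, 3}
  x = 8: [0↦0, 1↦5, 2↦8, 3↦9, 4↦8, 5↦5, 6↦0, 7↦4, 8↦6, 9↦6, 10↦4]  zeros at y ∈ {0, 6}
  x = 9: [0↦8, 1↦3, 2↦7, 3↦9, 4↦9, 5↦7, 6↦3, 7↦8, 8↦0, 9↦1, 10↦0]  zeros at y ∈ {8, 10}
  x = 10: [0↦7, 1↦3, 2↦8, 3↦0, 4↦1, 5↦0, 6↦8, 7↦3, 8↦7, 9↦9, 10↦9]  zeros at y ∈ {3, 5}
Collecting zeros: affine points = {(0, 2), (0, 7), (1, 0), (1, 10), (2, 4), (2, 7), (3, 4), (3, 8), (4, 1), (5, 5), (5, 9), (6, 6), (6, 9), (7, 2), (7, 3), (8, 0), (8, 6), (9, 8), (9, 10), (10, 3), (10, 5)}.
Total count |C(F_11)_aff| = 21.


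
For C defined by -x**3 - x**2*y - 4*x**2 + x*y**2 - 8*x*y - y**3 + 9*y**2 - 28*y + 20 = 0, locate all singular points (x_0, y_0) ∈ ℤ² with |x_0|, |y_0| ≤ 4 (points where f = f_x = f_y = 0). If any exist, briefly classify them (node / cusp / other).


Singular points: {(-2, 2)}; classification: cusp.

Compute partial derivatives:
  f_x = -3*x**2 - 2*x*y - 8*x + y**2 - 8*y.
  f_y = -x**2 + 2*x*y - 8*x - 3*y**2 + 18*y - 28.
Scan x_0 ∈ {−4, ..., 4}. For each x_0, f_y(x_0, y) is a polynomial in y; find its integer roots y ∈ {−4, ..., 4}, then test f_x and f at those candidates.
  x = -4: f_y(-4, y) = -3*y**2 + 10*y - 12; no integer root y with |y| ≤ 4.
  x = -3: f_y(-3, y) = -3*y**2 + 12*y - 13; no integer root y with |y| ≤ 4.
  x = -2: f_y(-2, y) = -3*y**2 + 14*y - 16; vanishes at y ∈ {2}. (-2, 2): f_x = 0, f = 0 — SINGULAR.
  x = -1: f_y(-1, y) = -3*y**2 + 16*y - 21; vanishes at y ∈ {3}. (-1, 3): f_x = -4 ≠ 0.
  x = 0: f_y(0, y) = -3*y**2 + 18*y - 28; no integer root y with |y| ≤ 4.
  x = 1: f_y(1, y) = -3*y**2 + 20*y - 37; no integer root y with |y| ≤ 4.
  x = 2: f_y(2, y) = -3*y**2 + 22*y - 48; no integer root y with |y| ≤ 4.
  x = 3: f_y(3, y) = -3*y**2 + 24*y - 61; no integer root y with |y| ≤ 4.
  x = 4: f_y(4, y) = -3*y**2 + 26*y - 76; no integer root y with |y| ≤ 4.
Only singular point on the grid: (-2, 2).
Classify: substitute x = -2 + u, y = 2 + v and expand: f = -u**3 - u**2*v + u*v**2 - v**3 + v**2.
No constant or linear terms (consistent with a singular point). Quadratic part: v**2. Cubic part: -u**3 - u**2*v + u*v**2 - v**3.
The quadratic part v**2 is a perfect square, so there is a single (double) tangent line v = 0, i.e. y = 2. Restricting the cubic part to that line (v = 0) leaves -u**3 ≠ 0, so f is not divisible by v and the branch is v² ≈ u**3 to lowest order — this is a cusp.
Classification: cusp.
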